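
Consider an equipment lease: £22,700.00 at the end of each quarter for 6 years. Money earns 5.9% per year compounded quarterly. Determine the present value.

This is an ordinary annuity: 24 payments of £22,700.00 at the end of each quarter.
Periodic rate r = 0.059/4 per quarter; n is counted in quarters.
PV = PMT × [(1 − (1+r)^−n)/r] = 22,700 × [1 − (1+r)^−24] / r = £456,013.12

£456,013.12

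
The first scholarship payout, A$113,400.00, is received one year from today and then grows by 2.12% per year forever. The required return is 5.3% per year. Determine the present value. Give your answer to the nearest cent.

A$3,566,037.74

Periodic rate r = 0.053 per year.
Growing perpetuity (Gordon): PV = PMT₁ / (r − g) = 113,400 / (r − 0.0212) = A$3,566,037.74.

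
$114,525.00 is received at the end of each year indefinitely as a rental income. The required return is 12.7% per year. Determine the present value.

$901,771.65

Periodic rate r = 0.127 per year.
Level perpetuity: PV = PMT / r = 114,525 / (0.127) = $901,771.65.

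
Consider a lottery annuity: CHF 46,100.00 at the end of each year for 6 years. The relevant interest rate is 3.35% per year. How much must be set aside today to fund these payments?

CHF 246,861.26

This is an ordinary annuity: 6 payments of CHF 46,100.00 at the end of each year.
Periodic rate r = 0.0335 per year.
PV = PMT × [(1 − (1+r)^−n)/r] = 46,100 × [1 − (1+r)^−6] / r = CHF 246,861.26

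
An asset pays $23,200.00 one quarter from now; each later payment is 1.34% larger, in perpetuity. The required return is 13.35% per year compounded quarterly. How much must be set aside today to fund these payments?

$1,161,451.81

Periodic rate r = 0.1335/4 per quarter.
Growing perpetuity (Gordon): PV = PMT₁ / (r − g) = 23,200 / (r − 0.0134) = $1,161,451.81.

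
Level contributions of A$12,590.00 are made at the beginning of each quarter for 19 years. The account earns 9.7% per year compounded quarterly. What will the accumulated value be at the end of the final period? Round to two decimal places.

This is an annuity due: 76 deposits of A$12,590.00 at the beginning of each quarter.
Periodic rate r = 0.097/4 per quarter; n is counted in quarters.
FV = PMT × [((1+r)^n − 1)/r] × (1+r) = 12,590 × [(1+r)^76 − 1] / r × (1+r) = A$2,753,526.01

A$2,753,526.01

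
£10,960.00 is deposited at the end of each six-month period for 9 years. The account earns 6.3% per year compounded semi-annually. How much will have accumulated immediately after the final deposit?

This is an ordinary annuity: 18 deposits of £10,960.00 at the end of each six-month period.
Periodic rate r = 0.063/2 per half-year; n is counted in half-years.
FV = PMT × [((1+r)^n − 1)/r] = 10,960 × [(1+r)^18 − 1] / r = £260,123.14

£260,123.14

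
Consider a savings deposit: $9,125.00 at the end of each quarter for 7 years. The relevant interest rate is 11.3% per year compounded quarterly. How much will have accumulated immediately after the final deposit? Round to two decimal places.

This is an ordinary annuity: 28 deposits of $9,125.00 at the end of each quarter.
Periodic rate r = 0.113/4 per quarter; n is counted in quarters.
FV = PMT × [((1+r)^n − 1)/r] = 9,125 × [(1+r)^28 − 1] / r = $381,649.38

$381,649.38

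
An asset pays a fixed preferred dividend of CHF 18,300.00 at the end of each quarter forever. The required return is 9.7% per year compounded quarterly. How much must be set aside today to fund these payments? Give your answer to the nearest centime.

Periodic rate r = 0.097/4 per quarter.
Level perpetuity: PV = PMT / r = 18,300 / (0.097/4) = CHF 754,639.18.

CHF 754,639.18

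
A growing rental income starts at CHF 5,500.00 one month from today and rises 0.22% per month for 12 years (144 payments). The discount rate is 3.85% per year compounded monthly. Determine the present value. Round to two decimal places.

Periodic rate r = 0.0385/12 per month; n is counted in months.
Growing ordinary annuity: PV = PMT₁ × [1 − ((1+g)/(1+r))^n] / (r − g) = 5,500 × [1 − ((1+0.0022)/(1+r))^144] / (r − 0.0022) = CHF 735,338.05.

CHF 735,338.05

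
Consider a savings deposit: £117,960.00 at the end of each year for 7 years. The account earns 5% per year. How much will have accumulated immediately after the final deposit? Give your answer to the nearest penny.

£960,431.32

This is an ordinary annuity: 7 deposits of £117,960.00 at the end of each year.
Periodic rate r = 0.05 per year.
FV = PMT × [((1+r)^n − 1)/r] = 117,960 × [(1+r)^7 − 1] / r = £960,431.32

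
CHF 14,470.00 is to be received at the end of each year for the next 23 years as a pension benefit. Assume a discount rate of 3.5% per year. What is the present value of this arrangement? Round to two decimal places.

CHF 226,027.34

This is an ordinary annuity: 23 payments of CHF 14,470.00 at the end of each year.
Periodic rate r = 0.035 per year.
PV = PMT × [(1 − (1+r)^−n)/r] = 14,470 × [1 − (1+r)^−23] / r = CHF 226,027.34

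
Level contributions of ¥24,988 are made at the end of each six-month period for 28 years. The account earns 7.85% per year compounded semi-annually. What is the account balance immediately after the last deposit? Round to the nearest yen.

¥4,861,476

This is an ordinary annuity: 56 deposits of ¥24,988 at the end of each six-month period.
Periodic rate r = 0.0785/2 per half-year; n is counted in half-years.
FV = PMT × [((1+r)^n − 1)/r] = 24,988 × [(1+r)^56 − 1] / r = ¥4,861,476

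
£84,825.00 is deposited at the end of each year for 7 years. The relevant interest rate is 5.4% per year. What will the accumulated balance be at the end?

This is an ordinary annuity: 7 deposits of £84,825.00 at the end of each year.
Periodic rate r = 0.054 per year.
FV = PMT × [((1+r)^n − 1)/r] = 84,825 × [(1+r)^7 − 1] / r = £699,106.70

£699,106.70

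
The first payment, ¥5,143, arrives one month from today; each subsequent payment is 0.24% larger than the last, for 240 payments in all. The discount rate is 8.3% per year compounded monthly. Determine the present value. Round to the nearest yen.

¥751,587

Periodic rate r = 0.083/12 per month; n is counted in months.
Growing ordinary annuity: PV = PMT₁ × [1 − ((1+g)/(1+r))^n] / (r − g) = 5,143 × [1 − ((1+0.0024)/(1+r))^240] / (r − 0.0024) = ¥751,587.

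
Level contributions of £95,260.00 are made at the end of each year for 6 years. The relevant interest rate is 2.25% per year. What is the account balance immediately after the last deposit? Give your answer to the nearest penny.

£604,691.18

This is an ordinary annuity: 6 deposits of £95,260.00 at the end of each year.
Periodic rate r = 0.0225 per year.
FV = PMT × [((1+r)^n − 1)/r] = 95,260 × [(1+r)^6 − 1] / r = £604,691.18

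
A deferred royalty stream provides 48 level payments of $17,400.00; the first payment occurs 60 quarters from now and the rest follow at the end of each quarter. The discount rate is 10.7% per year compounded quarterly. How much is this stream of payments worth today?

$98,435.06

Ordinary annuity of 48 payments, first payment at period 60.
Periodic rate r = 0.107/4 per quarter; n is counted in quarters.
The ordinary-annuity PV formula values the stream one period before the first payment (period 59); discount that back 59 periods:
PV₀ = 17,400 × [1 − (1+r)^−48] / r × (1+r)^−59 = $98,435.06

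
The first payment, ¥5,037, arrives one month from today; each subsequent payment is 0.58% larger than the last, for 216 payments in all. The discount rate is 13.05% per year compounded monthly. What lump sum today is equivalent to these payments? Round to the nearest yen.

Periodic rate r = 0.1305/12 per month; n is counted in months.
Growing ordinary annuity: PV = PMT₁ × [1 − ((1+g)/(1+r))^n] / (r − g) = 5,037 × [1 − ((1+0.0058)/(1+r))^216] / (r − 0.0058) = ¥657,857.

¥657,857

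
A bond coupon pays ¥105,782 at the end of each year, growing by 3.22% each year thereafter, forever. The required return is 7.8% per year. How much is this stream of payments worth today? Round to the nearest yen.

¥2,309,651

Periodic rate r = 0.078 per year.
Growing perpetuity (Gordon): PV = PMT₁ / (r − g) = 105,782 / (r − 0.0322) = ¥2,309,651.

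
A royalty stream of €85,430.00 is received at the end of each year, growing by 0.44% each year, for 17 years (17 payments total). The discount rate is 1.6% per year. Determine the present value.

€1,306,040.24

Periodic rate r = 0.016 per year.
Growing ordinary annuity: PV = PMT₁ × [1 − ((1+g)/(1+r))^n] / (r − g) = 85,430 × [1 − ((1+0.0044)/(1+r))^17] / (r − 0.0044) = €1,306,040.24.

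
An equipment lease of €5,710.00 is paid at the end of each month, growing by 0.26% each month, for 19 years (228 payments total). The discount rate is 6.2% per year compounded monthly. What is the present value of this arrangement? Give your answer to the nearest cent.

Periodic rate r = 0.062/12 per month; n is counted in months.
Growing ordinary annuity: PV = PMT₁ × [1 − ((1+g)/(1+r))^n] / (r − g) = 5,710 × [1 − ((1+0.0026)/(1+r))^228] / (r − 0.0026) = €982,735.66.

€982,735.66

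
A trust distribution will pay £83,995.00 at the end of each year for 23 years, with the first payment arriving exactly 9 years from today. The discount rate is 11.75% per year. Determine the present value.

£271,092.28

Ordinary annuity of 23 payments, first payment at period 9.
Periodic rate r = 0.1175 per year.
The ordinary-annuity PV formula values the stream one period before the first payment (period 8); discount that back 8 periods:
PV₀ = 83,995 × [1 − (1+r)^−23] / r × (1+r)^−8 = £271,092.28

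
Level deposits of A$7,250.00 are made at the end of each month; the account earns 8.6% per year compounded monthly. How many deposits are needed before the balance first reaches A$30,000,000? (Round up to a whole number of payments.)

Periodic rate r = 0.086/12 per month; n is counted in months.
Ordinary annuity FV: 30,000,000 = 7,250 × [((1+r)^n − 1)/r].
(1+r)^n = 1 + 30,000,000 × r / 7,250, so n = ln(1 + 30,000,000·r/7,250) / ln(1+r) = 479.31.
Round up to a whole number of payments: n = 480.

480 payments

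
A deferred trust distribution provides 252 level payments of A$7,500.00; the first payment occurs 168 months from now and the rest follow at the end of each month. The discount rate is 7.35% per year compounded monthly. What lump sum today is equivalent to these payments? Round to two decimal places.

A$346,856.47

Ordinary annuity of 252 payments, first payment at period 168.
Periodic rate r = 0.0735/12 per month; n is counted in months.
The ordinary-annuity PV formula values the stream one period before the first payment (period 167); discount that back 167 periods:
PV₀ = 7,500 × [1 − (1+r)^−252] / r × (1+r)^−167 = A$346,856.47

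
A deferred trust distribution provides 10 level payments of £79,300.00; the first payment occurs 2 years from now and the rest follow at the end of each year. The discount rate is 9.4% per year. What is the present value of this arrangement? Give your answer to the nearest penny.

Ordinary annuity of 10 payments, first payment at period 2.
Periodic rate r = 0.094 per year.
The ordinary-annuity PV formula values the stream one period before the first payment (period 1); discount that back 1 periods:
PV₀ = 79,300 × [1 − (1+r)^−10] / r × (1+r)^−1 = £457,112.55

£457,112.55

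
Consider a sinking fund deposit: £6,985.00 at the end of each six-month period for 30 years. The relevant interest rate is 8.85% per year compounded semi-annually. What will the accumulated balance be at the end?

This is an ordinary annuity: 60 deposits of £6,985.00 at the end of each six-month period.
Periodic rate r = 0.0885/2 per half-year; n is counted in half-years.
FV = PMT × [((1+r)^n − 1)/r] = 6,985 × [(1+r)^60 − 1] / r = £1,963,056.56

£1,963,056.56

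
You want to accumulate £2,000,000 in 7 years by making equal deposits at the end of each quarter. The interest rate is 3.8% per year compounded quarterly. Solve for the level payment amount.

Level ordinary annuity; solve FV = PMT × [((1+r)^n − 1)/r] for PMT.
Periodic rate r = 0.038/4 per quarter; n is counted in quarters.
With n = 28: PMT = 2,000,000 / ([((1+r)^n − 1)/r]) = £62,686.01

£62,686.01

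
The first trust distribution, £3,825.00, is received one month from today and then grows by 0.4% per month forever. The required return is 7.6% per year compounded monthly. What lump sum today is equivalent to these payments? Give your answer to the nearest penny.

Periodic rate r = 0.076/12 per month.
Growing perpetuity (Gordon): PV = PMT₁ / (r − g) = 3,825 / (r − 0.004) = £1,639,285.71.

£1,639,285.71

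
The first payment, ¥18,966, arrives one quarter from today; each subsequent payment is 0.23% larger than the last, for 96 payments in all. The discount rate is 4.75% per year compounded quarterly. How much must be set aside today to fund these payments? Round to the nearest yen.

¥1,185,650

Periodic rate r = 0.0475/4 per quarter; n is counted in quarters.
Growing ordinary annuity: PV = PMT₁ × [1 − ((1+g)/(1+r))^n] / (r − g) = 18,966 × [1 − ((1+0.0023)/(1+r))^96] / (r − 0.0023) = ¥1,185,650.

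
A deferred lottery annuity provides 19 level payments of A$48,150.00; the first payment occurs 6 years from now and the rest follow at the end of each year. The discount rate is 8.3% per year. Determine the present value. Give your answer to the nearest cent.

Ordinary annuity of 19 payments, first payment at period 6.
Periodic rate r = 0.083 per year.
The ordinary-annuity PV formula values the stream one period before the first payment (period 5); discount that back 5 periods:
PV₀ = 48,150 × [1 − (1+r)^−19] / r × (1+r)^−5 = A$303,789.63

A$303,789.63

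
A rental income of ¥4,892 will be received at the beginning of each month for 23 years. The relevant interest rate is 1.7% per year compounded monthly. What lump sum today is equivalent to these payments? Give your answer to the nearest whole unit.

¥1,118,452

This is an annuity due: 276 payments of ¥4,892 at the beginning of each month.
Periodic rate r = 0.017/12 per month; n is counted in months.
PV = PMT × [(1 − (1+r)^−n)/r] × (1+r) = 4,892 × [1 − (1+r)^−276] / r × (1+r) = ¥1,118,452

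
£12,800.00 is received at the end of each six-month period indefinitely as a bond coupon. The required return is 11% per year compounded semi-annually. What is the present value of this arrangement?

£232,727.27

Periodic rate r = 0.11/2 per half-year.
Level perpetuity: PV = PMT / r = 12,800 / (0.11/2) = £232,727.27.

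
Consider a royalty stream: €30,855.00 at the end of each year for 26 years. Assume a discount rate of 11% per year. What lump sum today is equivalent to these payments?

This is an ordinary annuity: 26 payments of €30,855.00 at the end of each year.
Periodic rate r = 0.11 per year.
PV = PMT × [(1 − (1+r)^−n)/r] = 30,855 × [1 − (1+r)^−26] / r = €261,899.04

€261,899.04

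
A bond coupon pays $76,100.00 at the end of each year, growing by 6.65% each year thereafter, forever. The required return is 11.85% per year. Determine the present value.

$1,463,461.54

Periodic rate r = 0.1185 per year.
Growing perpetuity (Gordon): PV = PMT₁ / (r − g) = 76,100 / (r − 0.0665) = $1,463,461.54.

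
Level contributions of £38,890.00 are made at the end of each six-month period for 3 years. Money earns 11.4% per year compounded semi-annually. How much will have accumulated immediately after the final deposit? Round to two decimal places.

This is an ordinary annuity: 6 deposits of £38,890.00 at the end of each six-month period.
Periodic rate r = 0.114/2 per half-year; n is counted in half-years.
FV = PMT × [((1+r)^n − 1)/r] = 38,890 × [(1+r)^6 − 1] / r = £269,228.54

£269,228.54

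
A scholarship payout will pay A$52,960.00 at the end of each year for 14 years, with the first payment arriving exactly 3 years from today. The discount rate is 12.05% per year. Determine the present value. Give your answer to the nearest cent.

A$278,873.58

Ordinary annuity of 14 payments, first payment at period 3.
Periodic rate r = 0.1205 per year.
The ordinary-annuity PV formula values the stream one period before the first payment (period 2); discount that back 2 periods:
PV₀ = 52,960 × [1 − (1+r)^−14] / r × (1+r)^−2 = A$278,873.58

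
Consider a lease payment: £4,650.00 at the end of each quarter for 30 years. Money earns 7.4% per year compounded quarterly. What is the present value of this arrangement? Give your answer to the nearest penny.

This is an ordinary annuity: 120 payments of £4,650.00 at the end of each quarter.
Periodic rate r = 0.074/4 per quarter; n is counted in quarters.
PV = PMT × [(1 − (1+r)^−n)/r] = 4,650 × [1 − (1+r)^−120] / r = £223,492.88

£223,492.88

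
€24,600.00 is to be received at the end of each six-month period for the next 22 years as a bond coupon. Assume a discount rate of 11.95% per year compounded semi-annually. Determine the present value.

This is an ordinary annuity: 44 payments of €24,600.00 at the end of each six-month period.
Periodic rate r = 0.1195/2 per half-year; n is counted in half-years.
PV = PMT × [(1 − (1+r)^−n)/r] = 24,600 × [1 − (1+r)^−44] / r = €379,678.88

€379,678.88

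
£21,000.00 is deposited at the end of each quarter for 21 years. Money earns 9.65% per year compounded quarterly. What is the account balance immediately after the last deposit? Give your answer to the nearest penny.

£5,577,180.99

This is an ordinary annuity: 84 deposits of £21,000.00 at the end of each quarter.
Periodic rate r = 0.0965/4 per quarter; n is counted in quarters.
FV = PMT × [((1+r)^n − 1)/r] = 21,000 × [(1+r)^84 − 1] / r = £5,577,180.99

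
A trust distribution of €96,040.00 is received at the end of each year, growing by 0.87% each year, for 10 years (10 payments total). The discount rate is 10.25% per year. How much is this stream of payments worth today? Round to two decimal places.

€603,073.03

Periodic rate r = 0.1025 per year.
Growing ordinary annuity: PV = PMT₁ × [1 − ((1+g)/(1+r))^n] / (r − g) = 96,040 × [1 − ((1+0.0087)/(1+r))^10] / (r − 0.0087) = €603,073.03.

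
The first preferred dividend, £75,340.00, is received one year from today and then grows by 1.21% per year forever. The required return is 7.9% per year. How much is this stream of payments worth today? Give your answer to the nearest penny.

Periodic rate r = 0.079 per year.
Growing perpetuity (Gordon): PV = PMT₁ / (r − g) = 75,340 / (r − 0.0121) = £1,126,158.45.

£1,126,158.45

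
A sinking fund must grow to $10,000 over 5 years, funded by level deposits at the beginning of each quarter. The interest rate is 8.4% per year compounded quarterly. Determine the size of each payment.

$399.10

Level annuity due; solve FV = PMT × [((1+r)^n − 1)/r] × (1+r) for PMT.
Periodic rate r = 0.084/4 per quarter; n is counted in quarters.
With n = 20: PMT = 10,000 / ([((1+r)^n − 1)/r] × (1+r)) = $399.10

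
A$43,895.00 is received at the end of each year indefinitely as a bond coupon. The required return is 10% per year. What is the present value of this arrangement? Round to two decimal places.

A$438,950.00

Periodic rate r = 0.1 per year.
Level perpetuity: PV = PMT / r = 43,895 / (0.1) = A$438,950.00.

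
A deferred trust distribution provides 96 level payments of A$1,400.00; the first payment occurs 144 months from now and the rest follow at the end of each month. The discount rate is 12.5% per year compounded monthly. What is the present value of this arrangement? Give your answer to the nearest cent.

Ordinary annuity of 96 payments, first payment at period 144.
Periodic rate r = 0.125/12 per month; n is counted in months.
The ordinary-annuity PV formula values the stream one period before the first payment (period 143); discount that back 143 periods:
PV₀ = 1,400 × [1 − (1+r)^−96] / r × (1+r)^−143 = A$19,244.86

A$19,244.86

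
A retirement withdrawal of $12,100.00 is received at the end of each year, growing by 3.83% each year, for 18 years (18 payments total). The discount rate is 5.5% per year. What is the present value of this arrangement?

$180,880.11

Periodic rate r = 0.055 per year.
Growing ordinary annuity: PV = PMT₁ × [1 − ((1+g)/(1+r))^n] / (r − g) = 12,100 × [1 − ((1+0.0383)/(1+r))^18] / (r − 0.0383) = $180,880.11.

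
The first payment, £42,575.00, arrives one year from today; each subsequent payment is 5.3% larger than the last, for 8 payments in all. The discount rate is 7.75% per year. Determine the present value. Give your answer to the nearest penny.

£292,058.00

Periodic rate r = 0.0775 per year.
Growing ordinary annuity: PV = PMT₁ × [1 − ((1+g)/(1+r))^n] / (r − g) = 42,575 × [1 − ((1+0.053)/(1+r))^8] / (r − 0.053) = £292,058.00.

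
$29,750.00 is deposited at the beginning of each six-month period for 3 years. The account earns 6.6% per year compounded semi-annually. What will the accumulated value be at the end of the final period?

This is an annuity due: 6 deposits of $29,750.00 at the beginning of each six-month period.
Periodic rate r = 0.066/2 per half-year; n is counted in half-years.
FV = PMT × [((1+r)^n − 1)/r] × (1+r) = 29,750 × [(1+r)^6 − 1] / r × (1+r) = $200,288.84

$200,288.84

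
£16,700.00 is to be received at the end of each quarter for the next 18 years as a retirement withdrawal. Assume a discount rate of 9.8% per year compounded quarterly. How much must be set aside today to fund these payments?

This is an ordinary annuity: 72 payments of £16,700.00 at the end of each quarter.
Periodic rate r = 0.098/4 per quarter; n is counted in quarters.
PV = PMT × [(1 − (1+r)^−n)/r] = 16,700 × [1 − (1+r)^−72] / r = £562,319.29

£562,319.29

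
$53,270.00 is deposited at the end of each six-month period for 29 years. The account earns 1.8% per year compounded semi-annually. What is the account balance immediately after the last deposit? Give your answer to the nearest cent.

This is an ordinary annuity: 58 deposits of $53,270.00 at the end of each six-month period.
Periodic rate r = 0.018/2 per half-year; n is counted in half-years.
FV = PMT × [((1+r)^n − 1)/r] = 53,270 × [(1+r)^58 − 1] / r = $4,033,511.26

$4,033,511.26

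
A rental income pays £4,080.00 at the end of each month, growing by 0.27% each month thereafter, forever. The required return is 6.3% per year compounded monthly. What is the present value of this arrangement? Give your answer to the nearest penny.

£1,600,000.00

Periodic rate r = 0.063/12 per month.
Growing perpetuity (Gordon): PV = PMT₁ / (r − g) = 4,080 / (r − 0.0027) = £1,600,000.00.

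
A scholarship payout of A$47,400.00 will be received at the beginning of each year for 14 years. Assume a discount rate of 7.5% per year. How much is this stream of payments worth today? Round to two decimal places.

This is an annuity due: 14 payments of A$47,400.00 at the beginning of each year.
Periodic rate r = 0.075 per year.
PV = PMT × [(1 − (1+r)^−n)/r] × (1+r) = 47,400 × [1 − (1+r)^−14] / r × (1+r) = A$432,564.83

A$432,564.83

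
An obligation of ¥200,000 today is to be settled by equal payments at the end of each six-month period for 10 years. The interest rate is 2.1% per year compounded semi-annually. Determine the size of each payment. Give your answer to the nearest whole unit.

Level ordinary annuity; solve PV = PMT × [(1 − (1+r)^−n)/r] for PMT.
Periodic rate r = 0.021/2 per half-year; n is counted in half-years.
With n = 20: PMT = 200,000 / ([(1 − (1+r)^−n)/r]) = ¥11,139

¥11,139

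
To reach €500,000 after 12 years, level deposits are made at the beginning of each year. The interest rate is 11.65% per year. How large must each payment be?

Level annuity due; solve FV = PMT × [((1+r)^n − 1)/r] × (1+r) for PMT.
Periodic rate r = 0.1165 per year.
With n = 12: PMT = 500,000 / ([((1+r)^n − 1)/r] × (1+r)) = €18,955.34

€18,955.34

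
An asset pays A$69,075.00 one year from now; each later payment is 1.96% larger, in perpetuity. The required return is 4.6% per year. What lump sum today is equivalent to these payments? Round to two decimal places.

Periodic rate r = 0.046 per year.
Growing perpetuity (Gordon): PV = PMT₁ / (r − g) = 69,075 / (r − 0.0196) = A$2,616,477.27.

A$2,616,477.27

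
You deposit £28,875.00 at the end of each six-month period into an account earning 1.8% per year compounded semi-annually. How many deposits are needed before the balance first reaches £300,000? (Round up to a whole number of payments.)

10 payments

Periodic rate r = 0.018/2 per half-year; n is counted in half-years.
Ordinary annuity FV: 300,000 = 28,875 × [((1+r)^n − 1)/r].
(1+r)^n = 1 + 300,000 × r / 28,875, so n = ln(1 + 300,000·r/28,875) / ln(1+r) = 9.98.
Round up to a whole number of payments: n = 10.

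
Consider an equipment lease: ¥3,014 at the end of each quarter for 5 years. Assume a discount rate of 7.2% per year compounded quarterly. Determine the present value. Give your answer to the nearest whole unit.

This is an ordinary annuity: 20 payments of ¥3,014 at the end of each quarter.
Periodic rate r = 0.072/4 per quarter; n is counted in quarters.
PV = PMT × [(1 − (1+r)^−n)/r] = 3,014 × [1 − (1+r)^−20] / r = ¥50,248

¥50,248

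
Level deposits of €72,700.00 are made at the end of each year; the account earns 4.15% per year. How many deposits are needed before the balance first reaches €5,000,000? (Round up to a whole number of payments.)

34 payments

Periodic rate r = 0.0415 per year.
Ordinary annuity FV: 5,000,000 = 72,700 × [((1+r)^n − 1)/r].
(1+r)^n = 1 + 5,000,000 × r / 72,700, so n = ln(1 + 5,000,000·r/72,700) / ln(1+r) = 33.18.
Round up to a whole number of payments: n = 34.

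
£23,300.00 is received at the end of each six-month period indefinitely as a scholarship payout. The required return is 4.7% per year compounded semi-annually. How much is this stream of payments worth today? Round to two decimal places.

£991,489.36

Periodic rate r = 0.047/2 per half-year.
Level perpetuity: PV = PMT / r = 23,300 / (0.047/2) = £991,489.36.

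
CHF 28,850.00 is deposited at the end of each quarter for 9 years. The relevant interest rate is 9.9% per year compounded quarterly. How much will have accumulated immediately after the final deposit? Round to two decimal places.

This is an ordinary annuity: 36 deposits of CHF 28,850.00 at the end of each quarter.
Periodic rate r = 0.099/4 per quarter; n is counted in quarters.
FV = PMT × [((1+r)^n − 1)/r] = 28,850 × [(1+r)^36 − 1] / r = CHF 1,645,053.09

CHF 1,645,053.09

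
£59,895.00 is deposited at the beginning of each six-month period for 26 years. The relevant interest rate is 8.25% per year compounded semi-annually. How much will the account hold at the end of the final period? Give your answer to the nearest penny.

This is an annuity due: 52 deposits of £59,895.00 at the beginning of each six-month period.
Periodic rate r = 0.0825/2 per half-year; n is counted in half-years.
FV = PMT × [((1+r)^n − 1)/r] × (1+r) = 59,895 × [(1+r)^52 − 1] / r × (1+r) = £10,858,466.19

£10,858,466.19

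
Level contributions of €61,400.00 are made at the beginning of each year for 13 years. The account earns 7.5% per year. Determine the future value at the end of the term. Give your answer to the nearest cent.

This is an annuity due: 13 deposits of €61,400.00 at the beginning of each year.
Periodic rate r = 0.075 per year.
FV = PMT × [((1+r)^n − 1)/r] × (1+r) = 61,400 × [(1+r)^13 − 1] / r × (1+r) = €1,373,267.53

€1,373,267.53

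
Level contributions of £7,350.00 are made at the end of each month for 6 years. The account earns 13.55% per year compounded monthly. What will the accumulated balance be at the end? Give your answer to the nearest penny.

This is an ordinary annuity: 72 deposits of £7,350.00 at the end of each month.
Periodic rate r = 0.1355/12 per month; n is counted in months.
FV = PMT × [((1+r)^n − 1)/r] = 7,350 × [(1+r)^72 − 1] / r = £810,016.70

£810,016.70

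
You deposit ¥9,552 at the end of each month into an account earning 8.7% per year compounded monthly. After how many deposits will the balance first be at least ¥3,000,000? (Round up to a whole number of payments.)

165 payments

Periodic rate r = 0.087/12 per month; n is counted in months.
Ordinary annuity FV: 3,000,000 = 9,552 × [((1+r)^n − 1)/r].
(1+r)^n = 1 + 3,000,000 × r / 9,552, so n = ln(1 + 3,000,000·r/9,552) / ln(1+r) = 164.31.
Round up to a whole number of payments: n = 165.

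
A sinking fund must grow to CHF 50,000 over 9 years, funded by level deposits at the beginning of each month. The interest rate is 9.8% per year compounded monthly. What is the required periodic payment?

CHF 287.85

Level annuity due; solve FV = PMT × [((1+r)^n − 1)/r] × (1+r) for PMT.
Periodic rate r = 0.098/12 per month; n is counted in months.
With n = 108: PMT = 50,000 / ([((1+r)^n − 1)/r] × (1+r)) = CHF 287.85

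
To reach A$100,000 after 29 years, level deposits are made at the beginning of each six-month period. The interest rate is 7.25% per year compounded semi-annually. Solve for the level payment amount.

Level annuity due; solve FV = PMT × [((1+r)^n − 1)/r] × (1+r) for PMT.
Periodic rate r = 0.0725/2 per half-year; n is counted in half-years.
With n = 58: PMT = 100,000 / ([((1+r)^n − 1)/r] × (1+r)) = A$507.90

A$507.90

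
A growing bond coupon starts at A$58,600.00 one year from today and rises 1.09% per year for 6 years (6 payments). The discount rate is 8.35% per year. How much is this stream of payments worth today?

Periodic rate r = 0.0835 per year.
Growing ordinary annuity: PV = PMT₁ × [1 − ((1+g)/(1+r))^n] / (r − g) = 58,600 × [1 − ((1+0.0109)/(1+r))^6] / (r − 0.0109) = A$274,764.21.

A$274,764.21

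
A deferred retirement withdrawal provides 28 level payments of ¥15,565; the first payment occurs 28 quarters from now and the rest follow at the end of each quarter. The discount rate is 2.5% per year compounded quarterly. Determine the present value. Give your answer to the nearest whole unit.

Ordinary annuity of 28 payments, first payment at period 28.
Periodic rate r = 0.025/4 per quarter; n is counted in quarters.
The ordinary-annuity PV formula values the stream one period before the first payment (period 27); discount that back 27 periods:
PV₀ = 15,565 × [1 − (1+r)^−28] / r × (1+r)^−27 = ¥336,948

¥336,948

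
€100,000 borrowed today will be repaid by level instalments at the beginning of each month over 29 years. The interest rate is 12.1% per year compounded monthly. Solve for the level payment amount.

€1,029.63

Level annuity due; solve PV = PMT × [(1 − (1+r)^−n)/r] × (1+r) for PMT.
Periodic rate r = 0.121/12 per month; n is counted in months.
With n = 348: PMT = 100,000 / ([(1 − (1+r)^−n)/r] × (1+r)) = €1,029.63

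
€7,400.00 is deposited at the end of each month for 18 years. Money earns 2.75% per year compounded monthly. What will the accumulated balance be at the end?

€2,065,227.90

This is an ordinary annuity: 216 deposits of €7,400.00 at the end of each month.
Periodic rate r = 0.0275/12 per month; n is counted in months.
FV = PMT × [((1+r)^n − 1)/r] = 7,400 × [(1+r)^216 − 1] / r = €2,065,227.90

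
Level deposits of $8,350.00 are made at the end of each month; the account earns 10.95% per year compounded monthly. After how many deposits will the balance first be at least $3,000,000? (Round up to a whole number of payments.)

161 payments

Periodic rate r = 0.1095/12 per month; n is counted in months.
Ordinary annuity FV: 3,000,000 = 8,350 × [((1+r)^n − 1)/r].
(1+r)^n = 1 + 3,000,000 × r / 8,350, so n = ln(1 + 3,000,000·r/8,350) / ln(1+r) = 160.02.
Round up to a whole number of payments: n = 161.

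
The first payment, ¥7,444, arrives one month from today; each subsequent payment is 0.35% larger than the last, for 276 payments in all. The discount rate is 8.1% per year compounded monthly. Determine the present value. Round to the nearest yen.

¥1,352,150

Periodic rate r = 0.081/12 per month; n is counted in months.
Growing ordinary annuity: PV = PMT₁ × [1 − ((1+g)/(1+r))^n] / (r − g) = 7,444 × [1 − ((1+0.0035)/(1+r))^276] / (r − 0.0035) = ¥1,352,150.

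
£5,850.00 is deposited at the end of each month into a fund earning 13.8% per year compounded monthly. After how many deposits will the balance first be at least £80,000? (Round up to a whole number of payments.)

Periodic rate r = 0.138/12 per month; n is counted in months.
Ordinary annuity FV: 80,000 = 5,850 × [((1+r)^n − 1)/r].
(1+r)^n = 1 + 80,000 × r / 5,850, so n = ln(1 + 80,000·r/5,850) / ln(1+r) = 12.77.
Round up to a whole number of payments: n = 13.

13 payments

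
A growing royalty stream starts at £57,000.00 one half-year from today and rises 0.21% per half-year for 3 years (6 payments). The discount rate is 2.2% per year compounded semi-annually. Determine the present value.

£330,920.93

Periodic rate r = 0.022/2 per half-year; n is counted in half-years.
Growing ordinary annuity: PV = PMT₁ × [1 − ((1+g)/(1+r))^n] / (r − g) = 57,000 × [1 − ((1+0.0021)/(1+r))^6] / (r − 0.0021) = £330,920.93.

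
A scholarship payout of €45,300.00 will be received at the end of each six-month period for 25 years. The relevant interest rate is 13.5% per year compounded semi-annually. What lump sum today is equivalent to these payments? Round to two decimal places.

€645,501.66

This is an ordinary annuity: 50 payments of €45,300.00 at the end of each six-month period.
Periodic rate r = 0.135/2 per half-year; n is counted in half-years.
PV = PMT × [(1 − (1+r)^−n)/r] = 45,300 × [1 − (1+r)^−50] / r = €645,501.66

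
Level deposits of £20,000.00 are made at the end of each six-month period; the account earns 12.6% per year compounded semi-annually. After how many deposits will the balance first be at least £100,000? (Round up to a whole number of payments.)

Periodic rate r = 0.126/2 per half-year; n is counted in half-years.
Ordinary annuity FV: 100,000 = 20,000 × [((1+r)^n − 1)/r].
(1+r)^n = 1 + 100,000 × r / 20,000, so n = ln(1 + 100,000·r/20,000) / ln(1+r) = 4.48.
Round up to a whole number of payments: n = 5.

5 payments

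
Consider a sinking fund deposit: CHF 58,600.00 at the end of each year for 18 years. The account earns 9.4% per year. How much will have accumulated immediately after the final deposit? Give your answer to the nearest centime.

This is an ordinary annuity: 18 deposits of CHF 58,600.00 at the end of each year.
Periodic rate r = 0.094 per year.
FV = PMT × [((1+r)^n − 1)/r] = 58,600 × [(1+r)^18 − 1] / r = CHF 2,517,694.27

CHF 2,517,694.27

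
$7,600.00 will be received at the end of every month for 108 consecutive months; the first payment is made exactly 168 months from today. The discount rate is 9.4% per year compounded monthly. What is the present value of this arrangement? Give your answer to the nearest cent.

$150,110.32

Ordinary annuity of 108 payments, first payment at period 168.
Periodic rate r = 0.094/12 per month; n is counted in months.
The ordinary-annuity PV formula values the stream one period before the first payment (period 167); discount that back 167 periods:
PV₀ = 7,600 × [1 − (1+r)^−108] / r × (1+r)^−167 = $150,110.32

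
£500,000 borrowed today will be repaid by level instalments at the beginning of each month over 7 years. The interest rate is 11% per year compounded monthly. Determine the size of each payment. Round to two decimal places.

Level annuity due; solve PV = PMT × [(1 − (1+r)^−n)/r] × (1+r) for PMT.
Periodic rate r = 0.11/12 per month; n is counted in months.
With n = 84: PMT = 500,000 / ([(1 − (1+r)^−n)/r] × (1+r)) = £8,483.45

£8,483.45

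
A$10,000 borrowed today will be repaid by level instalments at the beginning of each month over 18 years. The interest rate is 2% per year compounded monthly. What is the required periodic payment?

A$55.07

Level annuity due; solve PV = PMT × [(1 − (1+r)^−n)/r] × (1+r) for PMT.
Periodic rate r = 0.02/12 per month; n is counted in months.
With n = 216: PMT = 10,000 / ([(1 − (1+r)^−n)/r] × (1+r)) = A$55.07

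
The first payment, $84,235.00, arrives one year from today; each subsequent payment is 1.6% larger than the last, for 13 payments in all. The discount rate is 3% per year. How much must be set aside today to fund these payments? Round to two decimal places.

$980,633.75

Periodic rate r = 0.03 per year.
Growing ordinary annuity: PV = PMT₁ × [1 − ((1+g)/(1+r))^n] / (r − g) = 84,235 × [1 − ((1+0.016)/(1+r))^13] / (r − 0.016) = $980,633.75.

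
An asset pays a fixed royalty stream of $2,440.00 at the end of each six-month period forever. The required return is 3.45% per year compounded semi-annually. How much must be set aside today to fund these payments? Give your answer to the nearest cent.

$141,449.28

Periodic rate r = 0.0345/2 per half-year.
Level perpetuity: PV = PMT / r = 2,440 / (0.0345/2) = $141,449.28.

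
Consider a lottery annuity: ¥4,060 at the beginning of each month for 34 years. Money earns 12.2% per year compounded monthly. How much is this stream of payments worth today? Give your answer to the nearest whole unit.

¥396,897

This is an annuity due: 408 payments of ¥4,060 at the beginning of each month.
Periodic rate r = 0.122/12 per month; n is counted in months.
PV = PMT × [(1 − (1+r)^−n)/r] × (1+r) = 4,060 × [1 − (1+r)^−408] / r × (1+r) = ¥396,897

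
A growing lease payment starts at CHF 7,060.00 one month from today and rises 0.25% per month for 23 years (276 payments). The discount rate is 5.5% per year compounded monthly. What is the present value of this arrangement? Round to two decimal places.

CHF 1,478,032.60

Periodic rate r = 0.055/12 per month; n is counted in months.
Growing ordinary annuity: PV = PMT₁ × [1 − ((1+g)/(1+r))^n] / (r − g) = 7,060 × [1 − ((1+0.0025)/(1+r))^276] / (r − 0.0025) = CHF 1,478,032.60.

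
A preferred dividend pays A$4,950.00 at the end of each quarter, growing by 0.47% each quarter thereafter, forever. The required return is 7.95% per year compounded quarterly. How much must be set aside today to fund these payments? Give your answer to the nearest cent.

A$326,194.40

Periodic rate r = 0.0795/4 per quarter.
Growing perpetuity (Gordon): PV = PMT₁ / (r − g) = 4,950 / (r − 0.0047) = A$326,194.40.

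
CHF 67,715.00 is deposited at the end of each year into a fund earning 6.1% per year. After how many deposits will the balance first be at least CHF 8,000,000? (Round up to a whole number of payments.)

Periodic rate r = 0.061 per year.
Ordinary annuity FV: 8,000,000 = 67,715 × [((1+r)^n − 1)/r].
(1+r)^n = 1 + 8,000,000 × r / 67,715, so n = ln(1 + 8,000,000·r/67,715) / ln(1+r) = 35.55.
Round up to a whole number of payments: n = 36.

36 payments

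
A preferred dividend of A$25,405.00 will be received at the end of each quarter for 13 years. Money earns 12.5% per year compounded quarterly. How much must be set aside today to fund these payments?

A$648,846.93

This is an ordinary annuity: 52 payments of A$25,405.00 at the end of each quarter.
Periodic rate r = 0.125/4 per quarter; n is counted in quarters.
PV = PMT × [(1 − (1+r)^−n)/r] = 25,405 × [1 − (1+r)^−52] / r = A$648,846.93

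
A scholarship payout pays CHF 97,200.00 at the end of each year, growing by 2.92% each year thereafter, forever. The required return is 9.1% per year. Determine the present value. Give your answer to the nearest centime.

CHF 1,572,815.53

Periodic rate r = 0.091 per year.
Growing perpetuity (Gordon): PV = PMT₁ / (r − g) = 97,200 / (r − 0.0292) = CHF 1,572,815.53.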